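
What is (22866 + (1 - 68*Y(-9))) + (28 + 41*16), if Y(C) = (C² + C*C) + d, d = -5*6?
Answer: 14575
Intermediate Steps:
d = -30
Y(C) = -30 + 2*C² (Y(C) = (C² + C*C) - 30 = (C² + C²) - 30 = 2*C² - 30 = -30 + 2*C²)
(22866 + (1 - 68*Y(-9))) + (28 + 41*16) = (22866 + (1 - 68*(-30 + 2*(-9)²))) + (28 + 41*16) = (22866 + (1 - 68*(-30 + 2*81))) + (28 + 656) = (22866 + (1 - 68*(-30 + 162))) + 684 = (22866 + (1 - 68*132)) + 684 = (22866 + (1 - 8976)) + 684 = (22866 - 8975) + 684 = 13891 + 684 = 14575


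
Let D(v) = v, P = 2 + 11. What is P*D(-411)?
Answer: -5343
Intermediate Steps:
P = 13
P*D(-411) = 13*(-411) = -5343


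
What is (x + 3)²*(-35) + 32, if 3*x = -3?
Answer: -108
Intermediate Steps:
x = -1 (x = (⅓)*(-3) = -1)
(x + 3)²*(-35) + 32 = (-1 + 3)²*(-35) + 32 = 2²*(-35) + 32 = 4*(-35) + 32 = -140 + 32 = -108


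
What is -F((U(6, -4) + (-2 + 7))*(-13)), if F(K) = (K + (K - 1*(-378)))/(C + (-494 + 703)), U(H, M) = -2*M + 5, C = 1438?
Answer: 10/183 ≈ 0.054645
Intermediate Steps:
U(H, M) = 5 - 2*M
F(K) = 14/61 + 2*K/1647 (F(K) = (K + (K - 1*(-378)))/(1438 + (-494 + 703)) = (K + (K + 378))/(1438 + 209) = (K + (378 + K))/1647 = (378 + 2*K)*(1/1647) = 14/61 + 2*K/1647)
-F((U(6, -4) + (-2 + 7))*(-13)) = -(14/61 + 2*(((5 - 2*(-4)) + (-2 + 7))*(-13))/1647) = -(14/61 + 2*(((5 + 8) + 5)*(-13))/1647) = -(14/61 + 2*((13 + 5)*(-13))/1647) = -(14/61 + 2*(18*(-13))/1647) = -(14/61 + (2/1647)*(-234)) = -(14/61 - 52/183) = -1*(-10/183) = 10/183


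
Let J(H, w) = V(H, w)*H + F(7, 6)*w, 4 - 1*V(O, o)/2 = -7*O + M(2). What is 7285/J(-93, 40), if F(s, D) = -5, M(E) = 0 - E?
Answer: 1457/23954 ≈ 0.060825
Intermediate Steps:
M(E) = -E
V(O, o) = 12 + 14*O (V(O, o) = 8 - 2*(-7*O - 1*2) = 8 - 2*(-7*O - 2) = 8 - 2*(-2 - 7*O) = 8 + (4 + 14*O) = 12 + 14*O)
J(H, w) = -5*w + H*(12 + 14*H) (J(H, w) = (12 + 14*H)*H - 5*w = H*(12 + 14*H) - 5*w = -5*w + H*(12 + 14*H))
7285/J(-93, 40) = 7285/(-5*40 + 2*(-93)*(6 + 7*(-93))) = 7285/(-200 + 2*(-93)*(6 - 651)) = 7285/(-200 + 2*(-93)*(-645)) = 7285/(-200 + 119970) = 7285/119770 = 7285*(1/119770) = 1457/23954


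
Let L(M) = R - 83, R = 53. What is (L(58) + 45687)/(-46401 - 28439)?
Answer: -45657/74840 ≈ -0.61006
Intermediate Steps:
L(M) = -30 (L(M) = 53 - 83 = -30)
(L(58) + 45687)/(-46401 - 28439) = (-30 + 45687)/(-46401 - 28439) = 45657/(-74840) = 45657*(-1/74840) = -45657/74840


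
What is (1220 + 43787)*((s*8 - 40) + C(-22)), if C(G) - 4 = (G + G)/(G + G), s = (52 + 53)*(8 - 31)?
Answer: -871110485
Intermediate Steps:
s = -2415 (s = 105*(-23) = -2415)
C(G) = 5 (C(G) = 4 + (G + G)/(G + G) = 4 + (2*G)/((2*G)) = 4 + (2*G)*(1/(2*G)) = 4 + 1 = 5)
(1220 + 43787)*((s*8 - 40) + C(-22)) = (1220 + 43787)*((-2415*8 - 40) + 5) = 45007*((-19320 - 40) + 5) = 45007*(-19360 + 5) = 45007*(-19355) = -871110485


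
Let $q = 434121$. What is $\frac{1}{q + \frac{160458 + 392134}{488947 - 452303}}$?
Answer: $\frac{9161}{3977120629} \approx 2.3034 \cdot 10^{-6}$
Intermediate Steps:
$\frac{1}{q + \frac{160458 + 392134}{488947 - 452303}} = \frac{1}{434121 + \frac{160458 + 392134}{488947 - 452303}} = \frac{1}{434121 + \frac{552592}{36644}} = \frac{1}{434121 + 552592 \cdot \frac{1}{36644}} = \frac{1}{434121 + \frac{138148}{9161}} = \frac{1}{\frac{3977120629}{9161}} = \frac{9161}{3977120629}$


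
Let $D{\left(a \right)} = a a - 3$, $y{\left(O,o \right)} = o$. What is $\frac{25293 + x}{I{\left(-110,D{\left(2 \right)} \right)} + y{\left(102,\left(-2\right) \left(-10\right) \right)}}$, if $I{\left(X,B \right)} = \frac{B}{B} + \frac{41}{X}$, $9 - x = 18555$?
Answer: $\frac{742170}{2269} \approx 327.09$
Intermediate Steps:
$x = -18546$ ($x = 9 - 18555 = -18546$)
$D{\left(a \right)} = -3 + a^{2}$ ($D{\left(a \right)} = a^{2} - 3 = -3 + a^{2}$)
$I{\left(X,B \right)} = 1 + \frac{41}{X}$
$\frac{25293 + x}{I{\left(-110,D{\left(2 \right)} \right)} + y{\left(102,\left(-2\right) \left(-10\right) \right)}} = \frac{25293 - 18546}{\frac{41 - 110}{-110} - -20} = \frac{6747}{\left(- \frac{1}{110}\right) \left(-69\right) + 20} = \frac{6747}{\frac{69}{110} + 20} = \frac{6747}{\frac{2269}{110}} = 6747 \cdot \frac{110}{2269} = \frac{742170}{2269}$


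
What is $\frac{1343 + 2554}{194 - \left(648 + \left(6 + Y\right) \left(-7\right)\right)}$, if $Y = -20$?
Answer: $- \frac{1299}{184} \approx -7.0598$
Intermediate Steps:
$\frac{1343 + 2554}{194 - \left(648 + \left(6 + Y\right) \left(-7\right)\right)} = \frac{1343 + 2554}{194 - \left(648 + \left(6 - 20\right) \left(-7\right)\right)} = \frac{3897}{194 - \left(648 - -98\right)} = \frac{3897}{194 - 746} = \frac{3897}{-552} = 3897 \left(- \frac{1}{552}\right) = - \frac{1299}{184}$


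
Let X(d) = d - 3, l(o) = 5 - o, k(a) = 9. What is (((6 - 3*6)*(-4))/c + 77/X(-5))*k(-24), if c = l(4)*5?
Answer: -9/40 ≈ -0.22500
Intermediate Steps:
X(d) = -3 + d
c = 5 (c = (5 - 1*4)*5 = (5 - 4)*5 = 1*5 = 5)
(((6 - 3*6)*(-4))/c + 77/X(-5))*k(-24) = (((6 - 3*6)*(-4))/5 + 77/(-3 - 5))*9 = (((6 - 18)*(-4))*(1/5) + 77/(-8))*9 = (-12*(-4)*(1/5) + 77*(-1/8))*9 = (48*(1/5) - 77/8)*9 = (48/5 - 77/8)*9 = -1/40*9 = -9/40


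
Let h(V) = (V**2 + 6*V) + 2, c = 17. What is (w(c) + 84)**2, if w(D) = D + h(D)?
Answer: 244036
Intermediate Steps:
h(V) = 2 + V**2 + 6*V
w(D) = 2 + D**2 + 7*D (w(D) = D + (2 + D**2 + 6*D) = 2 + D**2 + 7*D)
(w(c) + 84)**2 = ((2 + 17**2 + 7*17) + 84)**2 = ((2 + 289 + 119) + 84)**2 = (410 + 84)**2 = 494**2 = 244036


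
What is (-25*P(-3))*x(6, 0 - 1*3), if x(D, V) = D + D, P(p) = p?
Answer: 900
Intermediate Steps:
x(D, V) = 2*D
(-25*P(-3))*x(6, 0 - 1*3) = (-25*(-3))*(2*6) = 75*12 = 900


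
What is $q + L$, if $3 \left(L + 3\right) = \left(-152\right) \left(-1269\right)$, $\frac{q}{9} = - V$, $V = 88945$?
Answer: $-736212$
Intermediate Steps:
$q = -800505$ ($q = 9 \left(\left(-1\right) 88945\right) = 9 \left(-88945\right) = -800505$)
$L = 64293$ ($L = -3 + \frac{\left(-152\right) \left(-1269\right)}{3} = -3 + \frac{1}{3} \cdot 192888 = -3 + 64296 = 64293$)
$q + L = -800505 + 64293 = -736212$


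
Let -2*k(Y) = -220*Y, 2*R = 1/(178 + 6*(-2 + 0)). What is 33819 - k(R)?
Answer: 5613899/166 ≈ 33819.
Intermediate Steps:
R = 1/332 (R = 1/(2*(178 + 6*(-2 + 0))) = 1/(2*(178 + 6*(-2))) = 1/(2*(178 - 12)) = (1/2)/166 = (1/2)*(1/166) = 1/332 ≈ 0.0030120)
k(Y) = 110*Y (k(Y) = -(-110)*Y = 110*Y)
33819 - k(R) = 33819 - 110/332 = 33819 - 1*55/166 = 33819 - 55/166 = 5613899/166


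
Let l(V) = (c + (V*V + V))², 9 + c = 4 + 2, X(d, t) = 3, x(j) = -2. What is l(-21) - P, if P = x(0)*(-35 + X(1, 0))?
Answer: 173825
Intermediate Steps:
c = -3 (c = -9 + (4 + 2) = -9 + 6 = -3)
l(V) = (-3 + V + V²)² (l(V) = (-3 + (V*V + V))² = (-3 + (V² + V))² = (-3 + (V + V²))² = (-3 + V + V²)²)
P = 64 (P = -2*(-35 + 3) = -2*(-32) = 64)
l(-21) - P = (-3 - 21 + (-21)²)² - 1*64 = (-3 - 21 + 441)² - 64 = 417² - 64 = 173889 - 64 = 173825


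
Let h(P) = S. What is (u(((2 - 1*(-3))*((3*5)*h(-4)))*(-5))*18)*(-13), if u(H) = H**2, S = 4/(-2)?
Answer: -131625000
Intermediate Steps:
S = -2 (S = 4*(-1/2) = -2)
h(P) = -2
(u(((2 - 1*(-3))*((3*5)*h(-4)))*(-5))*18)*(-13) = ((((2 - 1*(-3))*((3*5)*(-2)))*(-5))**2*18)*(-13) = ((((2 + 3)*(15*(-2)))*(-5))**2*18)*(-13) = (((5*(-30))*(-5))**2*18)*(-13) = ((-150*(-5))**2*18)*(-13) = (750**2*18)*(-13) = (562500*18)*(-13) = 10125000*(-13) = -131625000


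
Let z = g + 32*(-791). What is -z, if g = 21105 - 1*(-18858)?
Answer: -14651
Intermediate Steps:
g = 39963 (g = 21105 + 18858 = 39963)
z = 14651 (z = 39963 + 32*(-791) = 39963 - 25312 = 14651)
-z = -1*14651 = -14651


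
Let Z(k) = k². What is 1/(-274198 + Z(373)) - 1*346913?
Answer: -46857191998/135069 ≈ -3.4691e+5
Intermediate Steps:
1/(-274198 + Z(373)) - 1*346913 = 1/(-274198 + 373²) - 1*346913 = 1/(-274198 + 139129) - 346913 = 1/(-135069) - 346913 = -1/135069 - 346913 = -46857191998/135069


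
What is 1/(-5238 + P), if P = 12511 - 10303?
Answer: -1/3030 ≈ -0.00033003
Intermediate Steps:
P = 2208
1/(-5238 + P) = 1/(-5238 + 2208) = 1/(-3030) = -1/3030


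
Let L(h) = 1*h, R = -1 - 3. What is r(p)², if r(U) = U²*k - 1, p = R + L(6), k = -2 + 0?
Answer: 81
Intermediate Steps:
R = -4
k = -2
L(h) = h
p = 2 (p = -4 + 6 = 2)
r(U) = -1 - 2*U² (r(U) = U²*(-2) - 1 = -2*U² - 1 = -1 - 2*U²)
r(p)² = (-1 - 2*2²)² = (-1 - 2*4)² = (-1 - 8)² = (-9)² = 81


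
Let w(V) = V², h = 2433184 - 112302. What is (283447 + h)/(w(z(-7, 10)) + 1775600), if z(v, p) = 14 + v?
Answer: 2604329/1775649 ≈ 1.4667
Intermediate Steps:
h = 2320882
(283447 + h)/(w(z(-7, 10)) + 1775600) = (283447 + 2320882)/((14 - 7)² + 1775600) = 2604329/(7² + 1775600) = 2604329/(49 + 1775600) = 2604329/1775649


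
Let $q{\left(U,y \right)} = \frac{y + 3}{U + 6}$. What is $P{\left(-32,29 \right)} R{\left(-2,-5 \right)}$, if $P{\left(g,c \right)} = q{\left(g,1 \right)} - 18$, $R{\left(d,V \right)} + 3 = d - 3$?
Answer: $\frac{1888}{13} \approx 145.23$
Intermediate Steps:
$R{\left(d,V \right)} = -6 + d$ ($R{\left(d,V \right)} = -3 + \left(d - 3\right) = -3 + \left(-3 + d\right) = -6 + d$)
$q{\left(U,y \right)} = \frac{3 + y}{6 + U}$
$P{\left(g,c \right)} = -18 + \frac{4}{6 + g}$ ($P{\left(g,c \right)} = \frac{3 + 1}{6 + g} - 18 = \frac{1}{6 + g} 4 - 18 = \frac{4}{6 + g} - 18 = -18 + \frac{4}{6 + g}$)
$P{\left(-32,29 \right)} R{\left(-2,-5 \right)} = \frac{2 \left(-52 - -288\right)}{6 - 32} \left(-6 - 2\right) = \frac{2 \left(-52 + 288\right)}{-26} \left(-8\right) = 2 \left(- \frac{1}{26}\right) 236 \left(-8\right) = \left(- \frac{236}{13}\right) \left(-8\right) = \frac{1888}{13}$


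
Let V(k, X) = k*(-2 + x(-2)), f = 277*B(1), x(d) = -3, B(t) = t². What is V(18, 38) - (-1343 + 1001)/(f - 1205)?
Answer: -41931/464 ≈ -90.369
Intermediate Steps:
f = 277 (f = 277*1² = 277*1 = 277)
V(k, X) = -5*k (V(k, X) = k*(-2 - 3) = k*(-5) = -5*k)
V(18, 38) - (-1343 + 1001)/(f - 1205) = -5*18 - (-1343 + 1001)/(277 - 1205) = -90 - (-342)/(-928) = -90 - (-342)*(-1)/928 = -90 - 1*171/464 = -90 - 171/464 = -41931/464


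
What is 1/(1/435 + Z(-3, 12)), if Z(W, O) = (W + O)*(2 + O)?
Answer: 435/54811 ≈ 0.0079364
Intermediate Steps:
Z(W, O) = (2 + O)*(O + W) (Z(W, O) = (O + W)*(2 + O) = (2 + O)*(O + W))
1/(1/435 + Z(-3, 12)) = 1/(1/435 + (12² + 2*12 + 2*(-3) + 12*(-3))) = 1/(1/435 + (144 + 24 - 6 - 36)) = 1/(1/435 + 126) = 1/(54811/435) = 435/54811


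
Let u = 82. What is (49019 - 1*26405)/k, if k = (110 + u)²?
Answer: 3769/6144 ≈ 0.61344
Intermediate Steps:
k = 36864 (k = (110 + 82)² = 192² = 36864)
(49019 - 1*26405)/k = (49019 - 1*26405)/36864 = (49019 - 26405)*(1/36864) = 22614*(1/36864) = 3769/6144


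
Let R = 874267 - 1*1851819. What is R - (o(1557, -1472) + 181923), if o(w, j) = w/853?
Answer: -989033732/853 ≈ -1.1595e+6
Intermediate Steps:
o(w, j) = w/853 (o(w, j) = w*(1/853) = w/853)
R = -977552 (R = 874267 - 1851819 = -977552)
R - (o(1557, -1472) + 181923) = -977552 - ((1/853)*1557 + 181923) = -977552 - (1557/853 + 181923) = -977552 - 1*155181876/853 = -977552 - 155181876/853 = -989033732/853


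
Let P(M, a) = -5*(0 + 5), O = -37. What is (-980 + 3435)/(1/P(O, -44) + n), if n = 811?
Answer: 61375/20274 ≈ 3.0273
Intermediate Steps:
P(M, a) = -25 (P(M, a) = -5*5 = -25)
(-980 + 3435)/(1/P(O, -44) + n) = (-980 + 3435)/(1/(-25) + 811) = 2455/(-1/25 + 811) = 2455/(20274/25) = 2455*(25/20274) = 61375/20274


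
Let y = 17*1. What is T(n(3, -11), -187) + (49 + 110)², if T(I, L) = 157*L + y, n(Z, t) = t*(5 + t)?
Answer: -4061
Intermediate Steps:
y = 17
T(I, L) = 17 + 157*L (T(I, L) = 157*L + 17 = 17 + 157*L)
T(n(3, -11), -187) + (49 + 110)² = (17 + 157*(-187)) + (49 + 110)² = (17 - 29359) + 159² = -29342 + 25281 = -4061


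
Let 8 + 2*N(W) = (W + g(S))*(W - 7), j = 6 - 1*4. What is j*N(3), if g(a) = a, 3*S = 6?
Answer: -28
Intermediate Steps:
S = 2 (S = (⅓)*6 = 2)
j = 2 (j = 6 - 4 = 2)
N(W) = -4 + (-7 + W)*(2 + W)/2 (N(W) = -4 + ((W + 2)*(W - 7))/2 = -4 + ((2 + W)*(-7 + W))/2 = -4 + ((-7 + W)*(2 + W))/2 = -4 + (-7 + W)*(2 + W)/2)
j*N(3) = 2*(-11 + (½)*3² - 5/2*3) = 2*(-11 + (½)*9 - 15/2) = 2*(-11 + 9/2 - 15/2) = 2*(-14) = -28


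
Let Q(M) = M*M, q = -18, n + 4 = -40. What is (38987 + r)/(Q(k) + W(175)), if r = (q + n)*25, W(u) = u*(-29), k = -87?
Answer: 37437/2494 ≈ 15.011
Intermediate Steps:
n = -44 (n = -4 - 40 = -44)
W(u) = -29*u
Q(M) = M**2
r = -1550 (r = (-18 - 44)*25 = -62*25 = -1550)
(38987 + r)/(Q(k) + W(175)) = (38987 - 1550)/((-87)**2 - 29*175) = 37437/(7569 - 5075) = 37437/2494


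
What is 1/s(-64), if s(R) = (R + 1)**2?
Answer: 1/3969 ≈ 0.00025195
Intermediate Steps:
s(R) = (1 + R)**2
1/s(-64) = 1/((1 - 64)**2) = 1/((-63)**2) = 1/3969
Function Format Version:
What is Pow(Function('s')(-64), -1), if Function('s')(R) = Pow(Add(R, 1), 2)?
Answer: Rational(1, 3969) ≈ 0.00025195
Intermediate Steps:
Function('s')(R) = Pow(Add(1, R), 2)
Pow(Function('s')(-64), -1) = Pow(Pow(Add(1, -64), 2), -1) = Pow(Pow(-63, 2), -1) = Pow(3969, -1) = Rational(1, 3969)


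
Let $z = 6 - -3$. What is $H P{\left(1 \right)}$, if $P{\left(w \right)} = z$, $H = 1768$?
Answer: $15912$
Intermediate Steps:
$z = 9$ ($z = 6 + 3 = 9$)
$P{\left(w \right)} = 9$
$H P{\left(1 \right)} = 1768 \cdot 9 = 15912$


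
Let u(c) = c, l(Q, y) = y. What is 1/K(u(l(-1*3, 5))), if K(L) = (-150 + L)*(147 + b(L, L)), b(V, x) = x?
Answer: -1/22040 ≈ -4.5372e-5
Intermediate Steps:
K(L) = (-150 + L)*(147 + L)
1/K(u(l(-1*3, 5))) = 1/(-22050 + 5**2 - 3*5) = 1/(-22050 + 25 - 15) = 1/(-22040) = -1/22040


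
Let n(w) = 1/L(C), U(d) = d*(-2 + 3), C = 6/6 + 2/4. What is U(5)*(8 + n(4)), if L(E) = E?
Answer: 130/3 ≈ 43.333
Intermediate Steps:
C = 3/2 (C = 6*(⅙) + 2*(¼) = 1 + ½ = 3/2 ≈ 1.5000)
U(d) = d (U(d) = d*1 = d)
n(w) = ⅔ (n(w) = 1/(3/2) = ⅔)
U(5)*(8 + n(4)) = 5*(8 + ⅔) = 5*(26/3) = 130/3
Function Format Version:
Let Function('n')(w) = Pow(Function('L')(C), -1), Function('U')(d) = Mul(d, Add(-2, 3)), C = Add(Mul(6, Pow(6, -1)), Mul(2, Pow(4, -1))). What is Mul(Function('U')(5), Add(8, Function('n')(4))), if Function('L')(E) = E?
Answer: Rational(130, 3) ≈ 43.333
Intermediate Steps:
C = Rational(3, 2) (C = Add(Mul(6, Rational(1, 6)), Mul(2, Rational(1, 4))) = Add(1, Rational(1, 2)) = Rational(3, 2) ≈ 1.5000)
Function('U')(d) = d (Function('U')(d) = Mul(d, 1) = d)
Function('n')(w) = Rational(2, 3) (Function('n')(w) = Pow(Rational(3, 2), -1) = Rational(2, 3))
Mul(Function('U')(5), Add(8, Function('n')(4))) = Mul(5, Add(8, Rational(2, 3))) = Mul(5, Rational(26, 3)) = Rational(130, 3)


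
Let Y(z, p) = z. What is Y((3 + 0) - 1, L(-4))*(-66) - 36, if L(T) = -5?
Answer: -168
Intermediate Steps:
Y((3 + 0) - 1, L(-4))*(-66) - 36 = ((3 + 0) - 1)*(-66) - 36 = (3 - 1)*(-66) - 36 = 2*(-66) - 36 = -132 - 36 = -168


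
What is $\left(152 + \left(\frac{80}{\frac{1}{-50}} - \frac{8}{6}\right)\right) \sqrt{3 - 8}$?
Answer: $- \frac{11548 i \sqrt{5}}{3} \approx - 8607.4 i$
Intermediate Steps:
$\left(152 + \left(\frac{80}{\frac{1}{-50}} - \frac{8}{6}\right)\right) \sqrt{3 - 8} = \left(152 + \left(\frac{80}{- \frac{1}{50}} - \frac{4}{3}\right)\right) \sqrt{-5} = \left(152 + \left(80 \left(-50\right) - \frac{4}{3}\right)\right) i \sqrt{5} = \left(152 - \frac{12004}{3}\right) i \sqrt{5} = - \frac{11548 i \sqrt{5}}{3}$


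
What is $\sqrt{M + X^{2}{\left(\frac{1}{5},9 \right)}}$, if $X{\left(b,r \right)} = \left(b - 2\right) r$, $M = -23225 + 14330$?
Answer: $\frac{i \sqrt{215814}}{5} \approx 92.912 i$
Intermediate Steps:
$M = -8895$
$X{\left(b,r \right)} = r \left(-2 + b\right)$ ($X{\left(b,r \right)} = \left(-2 + b\right) r = r \left(-2 + b\right)$)
$\sqrt{M + X^{2}{\left(\frac{1}{5},9 \right)}} = \sqrt{-8895 + \left(9 \left(-2 + \frac{1}{5}\right)\right)^{2}} = \sqrt{-8895 + \left(9 \left(- \frac{9}{5}\right)\right)^{2}} = \sqrt{-8895 + \left(- \frac{81}{5}\right)^{2}} = \sqrt{-8895 + \frac{6561}{25}} = \sqrt{- \frac{215814}{25}} = \frac{i \sqrt{215814}}{5}$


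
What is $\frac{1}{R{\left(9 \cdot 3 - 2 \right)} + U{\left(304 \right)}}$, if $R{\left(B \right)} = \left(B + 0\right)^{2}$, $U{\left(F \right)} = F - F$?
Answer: $\frac{1}{625} \approx 0.0016$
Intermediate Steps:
$U{\left(F \right)} = 0$
$R{\left(B \right)} = B^{2}$
$\frac{1}{R{\left(9 \cdot 3 - 2 \right)} + U{\left(304 \right)}} = \frac{1}{\left(9 \cdot 3 - 2\right)^{2} + 0} = \frac{1}{\left(27 - 2\right)^{2} + 0} = \frac{1}{25^{2} + 0} = \frac{1}{625 + 0} = \frac{1}{625}$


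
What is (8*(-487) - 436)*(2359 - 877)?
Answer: -6420024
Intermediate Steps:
(8*(-487) - 436)*(2359 - 877) = (-3896 - 436)*1482 = -4332*1482 = -6420024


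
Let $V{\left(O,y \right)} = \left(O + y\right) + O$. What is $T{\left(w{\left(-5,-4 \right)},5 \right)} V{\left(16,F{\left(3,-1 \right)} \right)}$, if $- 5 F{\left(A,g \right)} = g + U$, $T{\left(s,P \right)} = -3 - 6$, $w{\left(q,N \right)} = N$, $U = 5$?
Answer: $- \frac{1404}{5} \approx -280.8$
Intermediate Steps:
$T{\left(s,P \right)} = -9$ ($T{\left(s,P \right)} = -3 - 6 = -9$)
$F{\left(A,g \right)} = -1 - \frac{g}{5}$ ($F{\left(A,g \right)} = - \frac{g + 5}{5} = - \frac{5 + g}{5} = -1 - \frac{g}{5}$)
$V{\left(O,y \right)} = y + 2 O$
$T{\left(w{\left(-5,-4 \right)},5 \right)} V{\left(16,F{\left(3,-1 \right)} \right)} = - 9 \left(\left(-1 - - \frac{1}{5}\right) + 2 \cdot 16\right) = - 9 \left(\left(-1 + \frac{1}{5}\right) + 32\right) = - 9 \left(- \frac{4}{5} + 32\right) = \left(-9\right) \frac{156}{5} = - \frac{1404}{5}$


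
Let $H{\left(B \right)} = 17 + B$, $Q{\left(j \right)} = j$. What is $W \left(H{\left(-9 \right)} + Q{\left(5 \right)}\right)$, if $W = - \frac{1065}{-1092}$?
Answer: $\frac{355}{28} \approx 12.679$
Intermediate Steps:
$W = \frac{355}{364}$ ($W = \left(-1065\right) \left(- \frac{1}{1092}\right) = \frac{355}{364} \approx 0.97528$)
$W \left(H{\left(-9 \right)} + Q{\left(5 \right)}\right) = \frac{355 \left(\left(17 - 9\right) + 5\right)}{364} = \frac{355 \left(8 + 5\right)}{364} = \frac{355}{364} \cdot 13 = \frac{355}{28}$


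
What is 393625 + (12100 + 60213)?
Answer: 465938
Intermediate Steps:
393625 + (12100 + 60213) = 393625 + 72313 = 465938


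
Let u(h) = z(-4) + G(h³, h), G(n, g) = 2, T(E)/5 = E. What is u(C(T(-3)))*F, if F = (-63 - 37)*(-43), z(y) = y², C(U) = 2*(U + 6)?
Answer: 77400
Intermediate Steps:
T(E) = 5*E
C(U) = 12 + 2*U (C(U) = 2*(6 + U) = 12 + 2*U)
F = 4300 (F = -100*(-43) = 4300)
u(h) = 18 (u(h) = (-4)² + 2 = 16 + 2 = 18)
u(C(T(-3)))*F = 18*4300 = 77400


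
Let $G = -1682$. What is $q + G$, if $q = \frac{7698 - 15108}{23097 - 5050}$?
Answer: $- \frac{30362464}{18047} \approx -1682.4$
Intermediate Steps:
$q = - \frac{7410}{18047} \approx -0.41059$
$q + G = - \frac{7410}{18047} - 1682 = - \frac{30362464}{18047}$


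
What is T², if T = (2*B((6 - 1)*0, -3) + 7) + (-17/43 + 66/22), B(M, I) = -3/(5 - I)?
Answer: 2319529/29584 ≈ 78.405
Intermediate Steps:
T = 1523/172 (T = (2*(3/(-5 - 3)) + 7) + (-17/43 + 66/22) = (2*(3/(-8)) + 7) + (-17*1/43 + 66*(1/22)) = (2*(3*(-⅛)) + 7) + (-17/43 + 3) = (2*(-3/8) + 7) + 112/43 = (-¾ + 7) + 112/43 = 25/4 + 112/43 = 1523/172 ≈ 8.8546)
T² = (1523/172)² = 2319529/29584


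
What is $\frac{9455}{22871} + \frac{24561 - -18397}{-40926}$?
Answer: $- \frac{297768544}{468009273} \approx -0.63624$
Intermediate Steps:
$\frac{9455}{22871} + \frac{24561 - -18397}{-40926} = 9455 \cdot \frac{1}{22871} + \left(24561 + 18397\right) \left(- \frac{1}{40926}\right) = \frac{9455}{22871} + 42958 \left(- \frac{1}{40926}\right) = \frac{9455}{22871} - \frac{21479}{20463} = - \frac{297768544}{468009273}$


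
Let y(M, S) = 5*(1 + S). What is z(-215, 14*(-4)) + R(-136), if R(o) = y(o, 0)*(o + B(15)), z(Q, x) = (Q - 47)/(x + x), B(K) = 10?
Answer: -35149/56 ≈ -627.66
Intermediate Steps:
y(M, S) = 5 + 5*S
z(Q, x) = (-47 + Q)/(2*x) (z(Q, x) = (-47 + Q)/((2*x)) = (-47 + Q)*(1/(2*x)) = (-47 + Q)/(2*x))
R(o) = 50 + 5*o (R(o) = (5 + 5*0)*(o + 10) = (5 + 0)*(10 + o) = 5*(10 + o) = 50 + 5*o)
z(-215, 14*(-4)) + R(-136) = (-47 - 215)/(2*((14*(-4)))) + (50 + 5*(-136)) = (1/2)*(-262)/(-56) + (50 - 680) = (1/2)*(-1/56)*(-262) - 630 = 131/56 - 630 = -35149/56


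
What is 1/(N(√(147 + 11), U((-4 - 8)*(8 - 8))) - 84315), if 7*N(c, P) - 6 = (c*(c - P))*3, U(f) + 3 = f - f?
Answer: -65525/5520247029 - √158/5520247029 ≈ -1.1872e-5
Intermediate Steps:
U(f) = -3 (U(f) = -3 + (f - f) = -3 + 0 = -3)
N(c, P) = 6/7 + 3*c*(c - P)/7 (N(c, P) = 6/7 + ((c*(c - P))*3)/7 = 6/7 + (3*c*(c - P))/7 = 6/7 + 3*c*(c - P)/7)
1/(N(√(147 + 11), U((-4 - 8)*(8 - 8))) - 84315) = 1/((6/7 + 3*(√(147 + 11))²/7 - 3/7*(-3)*√(147 + 11)) - 84315) = 1/((6/7 + 3*(√158)²/7 - 3/7*(-3)*√158) - 84315) = 1/((6/7 + (3/7)*158 + 9*√158/7) - 84315) = 1/((6/7 + 474/7 + 9*√158/7) - 84315) = 1/((480/7 + 9*√158/7) - 84315) = 1/(-589725/7 + 9*√158/7)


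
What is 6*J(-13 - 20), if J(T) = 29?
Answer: 174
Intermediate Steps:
6*J(-13 - 20) = 6*29 = 174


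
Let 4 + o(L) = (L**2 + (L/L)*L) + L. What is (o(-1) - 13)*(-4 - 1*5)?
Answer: 162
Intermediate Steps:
o(L) = -4 + L**2 + 2*L (o(L) = -4 + ((L**2 + (L/L)*L) + L) = -4 + ((L**2 + 1*L) + L) = -4 + ((L**2 + L) + L) = -4 + ((L + L**2) + L) = -4 + (L**2 + 2*L) = -4 + L**2 + 2*L)
(o(-1) - 13)*(-4 - 1*5) = ((-4 + (-1)**2 + 2*(-1)) - 13)*(-4 - 1*5) = ((-4 + 1 - 2) - 13)*(-4 - 5) = (-5 - 13)*(-9) = -18*(-9) = 162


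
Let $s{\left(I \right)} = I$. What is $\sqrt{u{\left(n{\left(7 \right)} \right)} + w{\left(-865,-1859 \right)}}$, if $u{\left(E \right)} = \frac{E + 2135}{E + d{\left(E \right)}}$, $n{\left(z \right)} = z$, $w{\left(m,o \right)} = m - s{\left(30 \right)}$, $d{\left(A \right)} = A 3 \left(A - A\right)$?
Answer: $i \sqrt{589} \approx 24.269 i$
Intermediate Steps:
$d{\left(A \right)} = 0$ ($d{\left(A \right)} = 3 A 0 = 0$)
$w{\left(m,o \right)} = -30 + m$ ($w{\left(m,o \right)} = m - 30 = -30 + m$)
$u{\left(E \right)} = \frac{2135 + E}{E}$ ($u{\left(E \right)} = \frac{E + 2135}{E + 0} = \frac{2135 + E}{E}$)
$\sqrt{u{\left(n{\left(7 \right)} \right)} + w{\left(-865,-1859 \right)}} = \sqrt{\frac{2135 + 7}{7} - 895} = \sqrt{\frac{1}{7} \cdot 2142 - 895} = \sqrt{306 - 895} = \sqrt{-589} = i \sqrt{589}$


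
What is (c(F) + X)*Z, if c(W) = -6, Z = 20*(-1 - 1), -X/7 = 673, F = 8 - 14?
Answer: 188680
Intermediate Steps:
F = -6
X = -4711 (X = -7*673 = -4711)
Z = -40 (Z = 20*(-2) = -40)
(c(F) + X)*Z = (-6 - 4711)*(-40) = -4717*(-40) = 188680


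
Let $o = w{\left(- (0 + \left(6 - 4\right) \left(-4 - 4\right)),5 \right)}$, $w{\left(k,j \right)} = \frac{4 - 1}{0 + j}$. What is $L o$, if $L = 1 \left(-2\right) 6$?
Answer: $- \frac{36}{5} \approx -7.2$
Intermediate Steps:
$w{\left(k,j \right)} = \frac{3}{j}$
$o = \frac{3}{5} \approx 0.6$
$L = -12$ ($L = \left(-2\right) 6 = -12$)
$L o = \left(-12\right) \frac{3}{5} = - \frac{36}{5}$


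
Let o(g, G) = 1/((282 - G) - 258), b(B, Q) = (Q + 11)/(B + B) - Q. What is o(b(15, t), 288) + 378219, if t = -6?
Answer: 99849815/264 ≈ 3.7822e+5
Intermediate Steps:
b(B, Q) = -Q + (11 + Q)/(2*B) (b(B, Q) = (11 + Q)/((2*B)) - Q = (11 + Q)*(1/(2*B)) - Q = (11 + Q)/(2*B) - Q = -Q + (11 + Q)/(2*B))
o(g, G) = 1/(24 - G)
o(b(15, t), 288) + 378219 = -1/(-24 + 288) + 378219 = -1/264 + 378219 = 99849815/264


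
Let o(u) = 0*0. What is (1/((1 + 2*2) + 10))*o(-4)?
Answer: 0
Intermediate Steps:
o(u) = 0
(1/((1 + 2*2) + 10))*o(-4) = (1/((1 + 2*2) + 10))*0 = (1/((1 + 4) + 10))*0 = (1/(5 + 10))*0 = (1/15)*0 = 0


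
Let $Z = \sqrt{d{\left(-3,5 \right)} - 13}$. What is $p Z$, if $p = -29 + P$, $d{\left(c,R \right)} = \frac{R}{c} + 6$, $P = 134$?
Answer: $35 i \sqrt{78} \approx 309.11 i$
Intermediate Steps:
$d{\left(c,R \right)} = 6 + \frac{R}{c}$ ($d{\left(c,R \right)} = \frac{R}{c} + 6 = 6 + \frac{R}{c}$)
$p = 105$ ($p = -29 + 134 = 105$)
$Z = \frac{i \sqrt{78}}{3}$ ($Z = \sqrt{\left(6 + \frac{5}{-3}\right) - 13} = \sqrt{\left(6 + 5 \left(- \frac{1}{3}\right)\right) - 13} = \sqrt{\left(6 - \frac{5}{3}\right) - 13} = \sqrt{\frac{13}{3} - 13} = \sqrt{- \frac{26}{3}} = \frac{i \sqrt{78}}{3} \approx 2.9439 i$)
$p Z = 105 \frac{i \sqrt{78}}{3} = 35 i \sqrt{78}$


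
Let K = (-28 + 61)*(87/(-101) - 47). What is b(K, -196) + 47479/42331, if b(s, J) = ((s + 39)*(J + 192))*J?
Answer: -5163406639453/4275431 ≈ -1.2077e+6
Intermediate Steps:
K = -159522/101 (K = 33*(87*(-1/101) - 47) = 33*(-87/101 - 47) = 33*(-4834/101) = -159522/101 ≈ -1579.4)
b(s, J) = J*(39 + s)*(192 + J) (b(s, J) = ((39 + s)*(192 + J))*J = J*(39 + s)*(192 + J))
b(K, -196) + 47479/42331 = -196*(7488 + 39*(-196) + 192*(-159522/101) - 196*(-159522/101)) + 47479/42331 = -196*(7488 - 7644 - 30628224/101 + 31266312/101) + 47479*(1/42331) = -196*622332/101 + 47479/42331 = -121977072/101 + 47479/42331 = -5163406639453/4275431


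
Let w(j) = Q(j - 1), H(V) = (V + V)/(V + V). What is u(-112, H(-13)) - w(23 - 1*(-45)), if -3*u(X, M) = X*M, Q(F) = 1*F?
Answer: -89/3 ≈ -29.667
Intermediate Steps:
H(V) = 1 (H(V) = (2*V)/((2*V)) = (2*V)*(1/(2*V)) = 1)
Q(F) = F
u(X, M) = -M*X/3 (u(X, M) = -X*M/3 = -M*X/3)
w(j) = -1 + j (w(j) = j - 1 = -1 + j)
u(-112, H(-13)) - w(23 - 1*(-45)) = -1/3*1*(-112) - (-1 + (23 - 1*(-45))) = 112/3 - (-1 + (23 + 45)) = 112/3 - (-1 + 68) = 112/3 - 1*67 = 112/3 - 67 = -89/3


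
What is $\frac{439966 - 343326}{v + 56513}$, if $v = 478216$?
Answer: $\frac{96640}{534729} \approx 0.18073$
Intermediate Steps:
$\frac{439966 - 343326}{v + 56513} = \frac{439966 - 343326}{478216 + 56513} = \frac{96640}{534729}$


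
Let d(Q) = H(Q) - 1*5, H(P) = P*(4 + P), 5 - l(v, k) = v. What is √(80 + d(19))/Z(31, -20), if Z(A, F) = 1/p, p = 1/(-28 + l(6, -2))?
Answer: -16*√2/29 ≈ -0.78026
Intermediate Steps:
l(v, k) = 5 - v
d(Q) = -5 + Q*(4 + Q) (d(Q) = Q*(4 + Q) - 1*5 = Q*(4 + Q) - 5 = -5 + Q*(4 + Q))
p = -1/29 (p = 1/(-28 + (5 - 1*6)) = 1/(-28 + (5 - 6)) = 1/(-28 - 1) = 1/(-29) = -1/29 ≈ -0.034483)
Z(A, F) = -29 (Z(A, F) = 1/(-1/29) = -29)
√(80 + d(19))/Z(31, -20) = √(80 + (-5 + 19*(4 + 19)))/(-29) = √(80 + (-5 + 19*23))*(-1/29) = √(80 + (-5 + 437))*(-1/29) = √(80 + 432)*(-1/29) = √512*(-1/29) = (16*√2)*(-1/29) = -16*√2/29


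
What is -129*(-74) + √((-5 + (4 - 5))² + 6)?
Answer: 9546 + √42 ≈ 9552.5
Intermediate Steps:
-129*(-74) + √((-5 + (4 - 5))² + 6) = 9546 + √((-5 - 1)² + 6) = 9546 + √((-6)² + 6) = 9546 + √(36 + 6) = 9546 + √42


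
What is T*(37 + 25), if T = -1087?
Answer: -67394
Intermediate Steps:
T*(37 + 25) = -1087*(37 + 25) = -1087*62 = -67394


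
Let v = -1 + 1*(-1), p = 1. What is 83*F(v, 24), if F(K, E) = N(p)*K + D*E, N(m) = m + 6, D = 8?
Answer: 14774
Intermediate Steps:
v = -2 (v = -1 - 1 = -2)
N(m) = 6 + m
F(K, E) = 7*K + 8*E (F(K, E) = (6 + 1)*K + 8*E = 7*K + 8*E)
83*F(v, 24) = 83*(7*(-2) + 8*24) = 83*(-14 + 192) = 83*178 = 14774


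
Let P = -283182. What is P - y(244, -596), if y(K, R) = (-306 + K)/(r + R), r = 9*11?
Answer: -140741516/497 ≈ -2.8318e+5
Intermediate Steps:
r = 99
y(K, R) = (-306 + K)/(99 + R)
P - y(244, -596) = -283182 - (-306 + 244)/(99 - 596) = -283182 - (-62)/(-497) = -283182 - (-1)*(-62)/497 = -283182 - 1*62/497 = -283182 - 62/497 = -140741516/497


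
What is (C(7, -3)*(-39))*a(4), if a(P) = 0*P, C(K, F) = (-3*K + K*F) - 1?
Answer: 0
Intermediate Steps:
C(K, F) = -1 - 3*K + F*K (C(K, F) = (-3*K + F*K) - 1 = -1 - 3*K + F*K)
a(P) = 0
(C(7, -3)*(-39))*a(4) = ((-1 - 3*7 - 3*7)*(-39))*0 = ((-1 - 21 - 21)*(-39))*0 = -43*(-39)*0 = 1677*0 = 0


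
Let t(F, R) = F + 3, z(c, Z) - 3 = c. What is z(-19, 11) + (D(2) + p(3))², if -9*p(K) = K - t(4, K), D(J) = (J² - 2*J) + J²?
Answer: 304/81 ≈ 3.7531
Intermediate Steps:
z(c, Z) = 3 + c
t(F, R) = 3 + F
D(J) = -2*J + 2*J²
p(K) = 7/9 - K/9 (p(K) = -(K - (3 + 4))/9 = -(K - 1*7)/9 = -(K - 7)/9 = -(-7 + K)/9 = 7/9 - K/9)
z(-19, 11) + (D(2) + p(3))² = (3 - 19) + (2*2*(-1 + 2) + (7/9 - ⅑*3))² = -16 + (2*2*1 + (7/9 - ⅓))² = -16 + (4 + 4/9)² = -16 + (40/9)² = -16 + 1600/81 = 304/81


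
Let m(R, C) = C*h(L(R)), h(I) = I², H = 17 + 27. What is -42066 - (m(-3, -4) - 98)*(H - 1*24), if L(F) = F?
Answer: -39386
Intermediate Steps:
H = 44
m(R, C) = C*R²
-42066 - (m(-3, -4) - 98)*(H - 1*24) = -42066 - (-4*(-3)² - 98)*(44 - 1*24) = -42066 - (-4*9 - 98)*(44 - 24) = -42066 - (-36 - 98)*20 = -42066 - (-134)*20 = -42066 - 1*(-2680) = -42066 + 2680 = -39386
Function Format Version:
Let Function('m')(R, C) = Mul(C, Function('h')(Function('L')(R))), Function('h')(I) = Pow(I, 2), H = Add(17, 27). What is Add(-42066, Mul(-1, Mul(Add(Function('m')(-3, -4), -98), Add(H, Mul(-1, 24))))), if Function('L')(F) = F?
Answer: -39386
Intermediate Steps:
H = 44
Function('m')(R, C) = Mul(C, Pow(R, 2))
Add(-42066, Mul(-1, Mul(Add(Function('m')(-3, -4), -98), Add(H, Mul(-1, 24))))) = Add(-42066, Mul(-1, Mul(Add(Mul(-4, Pow(-3, 2)), -98), Add(44, Mul(-1, 24))))) = Add(-42066, Mul(-1, Mul(Add(Mul(-4, 9), -98), Add(44, -24)))) = Add(-42066, Mul(-1, Mul(Add(-36, -98), 20))) = Add(-42066, Mul(-1, Mul(-134, 20))) = Add(-42066, Mul(-1, -2680)) = Add(-42066, 2680) = -39386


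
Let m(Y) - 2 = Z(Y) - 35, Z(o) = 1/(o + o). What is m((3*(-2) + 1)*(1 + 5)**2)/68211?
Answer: -11881/24555960 ≈ -0.00048383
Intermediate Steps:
Z(o) = 1/(2*o)
m(Y) = -33 + 1/(2*Y) (m(Y) = 2 + (1/(2*Y) - 35) = 2 + (-35 + 1/(2*Y)) = -33 + 1/(2*Y))
m((3*(-2) + 1)*(1 + 5)**2)/68211 = (-33 + 1/(2*(((3*(-2) + 1)*(1 + 5)**2))))/68211 = (-33 + 1/(2*(((-6 + 1)*6**2))))*(1/68211) = (-33 + 1/(2*((-5*36))))*(1/68211) = (-33 + (1/2)/(-180))*(1/68211) = (-33 + (1/2)*(-1/180))*(1/68211) = (-33 - 1/360)*(1/68211) = -11881/360*1/68211 = -11881/24555960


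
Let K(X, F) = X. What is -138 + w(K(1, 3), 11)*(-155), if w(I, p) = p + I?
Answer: -1998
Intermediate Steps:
w(I, p) = I + p
-138 + w(K(1, 3), 11)*(-155) = -138 + (1 + 11)*(-155) = -138 + 12*(-155) = -138 - 1860 = -1998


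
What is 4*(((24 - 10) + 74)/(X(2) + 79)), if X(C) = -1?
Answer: 176/39 ≈ 4.5128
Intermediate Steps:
4*(((24 - 10) + 74)/(X(2) + 79)) = 4*(((24 - 10) + 74)/(-1 + 79)) = 4*((14 + 74)/78) = 4*(88*(1/78)) = 4*(44/39) = 176/39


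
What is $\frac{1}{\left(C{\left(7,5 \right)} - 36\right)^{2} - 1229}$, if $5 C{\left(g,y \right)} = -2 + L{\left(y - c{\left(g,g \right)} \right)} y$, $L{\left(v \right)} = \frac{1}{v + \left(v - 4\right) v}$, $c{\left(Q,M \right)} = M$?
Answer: $\frac{100}{8869} \approx 0.011275$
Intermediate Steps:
$L{\left(v \right)} = \frac{1}{v + v \left(-4 + v\right)}$ ($L{\left(v \right)} = \frac{1}{v + \left(-4 + v\right) v} = \frac{1}{v + v \left(-4 + v\right)}$)
$C{\left(g,y \right)} = - \frac{2}{5} + \frac{y}{5 \left(y - g\right) \left(-3 + y - g\right)}$ ($C{\left(g,y \right)} = \frac{-2 + \frac{1}{\left(y - g\right) \left(-3 - \left(g - y\right)\right)} y}{5} = \frac{-2 + \frac{1}{\left(y - g\right) \left(-3 + y - g\right)} y}{5} = \frac{-2 + \frac{y}{\left(y - g\right) \left(-3 + y - g\right)}}{5} = - \frac{2}{5} + \frac{y}{5 \left(y - g\right) \left(-3 + y - g\right)}$)
$\frac{1}{\left(C{\left(7,5 \right)} - 36\right)^{2} - 1229} = \frac{1}{\left(\frac{5 - 2 \left(7 - 5\right) \left(3 + 7 - 5\right)}{5 \left(7 - 5\right) \left(3 + 7 - 5\right)} - 36\right)^{2} - 1229} = \frac{1}{\left(\frac{5 - 4 \cdot 5}{5 \cdot 2 \cdot 5} - 36\right)^{2} - 1229} = \frac{1}{\left(\frac{1}{5} \cdot \frac{1}{2} \cdot \frac{1}{5} \left(5 - 20\right) - 36\right)^{2} - 1229} = \frac{1}{\left(\frac{1}{5} \cdot \frac{1}{2} \cdot \frac{1}{5} \left(-15\right) - 36\right)^{2} - 1229} = \frac{1}{\left(- \frac{3}{10} - 36\right)^{2} - 1229} = \frac{1}{\left(- \frac{363}{10}\right)^{2} - 1229} = \frac{1}{\frac{131769}{100} - 1229} = \frac{1}{\frac{8869}{100}} = \frac{100}{8869}$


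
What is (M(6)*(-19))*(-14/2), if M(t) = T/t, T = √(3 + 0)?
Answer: 133*√3/6 ≈ 38.394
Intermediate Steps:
T = √3 ≈ 1.7320
M(t) = √3/t
(M(6)*(-19))*(-14/2) = ((√3/6)*(-19))*(-14/2) = ((√3*(⅙))*(-19))*(-14*½) = ((√3/6)*(-19))*(-7) = -19*√3/6*(-7) = 133*√3/6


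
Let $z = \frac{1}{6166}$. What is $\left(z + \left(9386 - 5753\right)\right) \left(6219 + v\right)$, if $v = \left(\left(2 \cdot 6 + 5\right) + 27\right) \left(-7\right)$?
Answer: $\frac{132412777969}{6166} \approx 2.1475 \cdot 10^{7}$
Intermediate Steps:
$z = \frac{1}{6166} \approx 0.00016218$
$v = -308$ ($v = \left(\left(12 + 5\right) + 27\right) \left(-7\right) = \left(17 + 27\right) \left(-7\right) = 44 \left(-7\right) = -308$)
$\left(z + \left(9386 - 5753\right)\right) \left(6219 + v\right) = \left(\frac{1}{6166} + \left(9386 - 5753\right)\right) \left(6219 - 308\right) = \left(\frac{1}{6166} + 3633\right) 5911 = \frac{22401079}{6166} \cdot 5911 = \frac{132412777969}{6166}$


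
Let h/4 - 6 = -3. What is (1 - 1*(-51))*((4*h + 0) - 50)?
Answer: -104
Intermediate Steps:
h = 12 (h = 24 + 4*(-3) = 24 - 12 = 12)
(1 - 1*(-51))*((4*h + 0) - 50) = (1 - 1*(-51))*((4*12 + 0) - 50) = (1 + 51)*((48 + 0) - 50) = 52*(48 - 50) = 52*(-2) = -104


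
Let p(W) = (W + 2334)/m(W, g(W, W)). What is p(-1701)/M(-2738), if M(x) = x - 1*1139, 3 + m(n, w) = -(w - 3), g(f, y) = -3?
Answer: -211/3877 ≈ -0.054424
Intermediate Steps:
m(n, w) = -w (m(n, w) = -3 - (w - 3) = -3 - (-3 + w) = -3 + (3 - w) = -w)
p(W) = 778 + W/3 (p(W) = (W + 2334)/((-1*(-3))) = (2334 + W)/3 = (2334 + W)*(1/3) = 778 + W/3)
M(x) = -1139 + x (M(x) = x - 1139 = -1139 + x)
p(-1701)/M(-2738) = (778 + (1/3)*(-1701))/(-1139 - 2738) = (778 - 567)/(-3877) = 211*(-1/3877) = -211/3877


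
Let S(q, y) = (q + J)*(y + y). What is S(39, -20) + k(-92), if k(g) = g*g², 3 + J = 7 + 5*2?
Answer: -780808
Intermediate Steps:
J = 14 (J = -3 + (7 + 5*2) = -3 + (7 + 10) = -3 + 17 = 14)
k(g) = g³
S(q, y) = 2*y*(14 + q) (S(q, y) = (q + 14)*(y + y) = (14 + q)*(2*y) = 2*y*(14 + q))
S(39, -20) + k(-92) = 2*(-20)*(14 + 39) + (-92)³ = 2*(-20)*53 - 778688 = -2120 - 778688 = -780808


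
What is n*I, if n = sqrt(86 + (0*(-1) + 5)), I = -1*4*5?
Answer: -20*sqrt(91) ≈ -190.79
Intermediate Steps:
I = -20 (I = -4*5 = -20)
n = sqrt(91) (n = sqrt(86 + (0 + 5)) = sqrt(86 + 5) = sqrt(91) ≈ 9.5394)
n*I = sqrt(91)*(-20) = -20*sqrt(91)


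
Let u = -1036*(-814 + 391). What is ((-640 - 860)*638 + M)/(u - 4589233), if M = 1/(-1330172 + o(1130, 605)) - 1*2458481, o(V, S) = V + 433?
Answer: 907567759186/1103012520409 ≈ 0.82281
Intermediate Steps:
o(V, S) = 433 + V
M = -3266359982930/1328609 (M = 1/(-1330172 + (433 + 1130)) - 1*2458481 = 1/(-1330172 + 1563) - 2458481 = 1/(-1328609) - 2458481 = -1/1328609 - 2458481 = -3266359982930/1328609 ≈ -2.4585e+6)
u = 438228 (u = -1036*(-423) = 438228)
((-640 - 860)*638 + M)/(u - 4589233) = ((-640 - 860)*638 - 3266359982930/1328609)/(438228 - 4589233) = (-1500*638 - 3266359982930/1328609)/(-4151005) = (-957000 - 3266359982930/1328609)*(-1/4151005) = -4537838795930/1328609*(-1/4151005) = 907567759186/1103012520409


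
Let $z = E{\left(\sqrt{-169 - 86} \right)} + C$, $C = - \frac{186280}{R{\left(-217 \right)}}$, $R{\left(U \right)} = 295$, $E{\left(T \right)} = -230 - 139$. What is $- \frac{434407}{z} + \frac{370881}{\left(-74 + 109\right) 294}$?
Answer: $\frac{1943026031}{4131890} \approx 470.25$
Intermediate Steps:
$E{\left(T \right)} = -369$ ($E{\left(T \right)} = -230 - 139 = -369$)
$C = - \frac{37256}{59}$ ($C = - \frac{186280}{295} = \left(-186280\right) \frac{1}{295} = - \frac{37256}{59} \approx -631.46$)
$z = - \frac{59027}{59}$ ($z = -369 - \frac{37256}{59} = - \frac{59027}{59} \approx -1000.5$)
$- \frac{434407}{z} + \frac{370881}{\left(-74 + 109\right) 294} = - \frac{434407}{- \frac{59027}{59}} + \frac{370881}{\left(-74 + 109\right) 294} = \left(-434407\right) \left(- \frac{59}{59027}\right) + \frac{370881}{35 \cdot 294} = \frac{25630013}{59027} + \frac{370881}{10290} = \frac{25630013}{59027} + 370881 \cdot \frac{1}{10290} = \frac{25630013}{59027} + \frac{2523}{70} = \frac{1943026031}{4131890}$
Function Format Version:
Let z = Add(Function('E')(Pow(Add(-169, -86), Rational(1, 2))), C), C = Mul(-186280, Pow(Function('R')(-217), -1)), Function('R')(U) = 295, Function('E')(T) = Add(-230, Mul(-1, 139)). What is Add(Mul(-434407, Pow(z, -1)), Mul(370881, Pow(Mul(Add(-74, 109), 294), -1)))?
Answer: Rational(1943026031, 4131890) ≈ 470.25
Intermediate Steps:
Function('E')(T) = -369 (Function('E')(T) = Add(-230, -139) = -369)
C = Rational(-37256, 59) (C = Mul(-186280, Pow(295, -1)) = Mul(-186280, Rational(1, 295)) = Rational(-37256, 59) ≈ -631.46)
z = Rational(-59027, 59) (z = Add(-369, Rational(-37256, 59)) = Rational(-59027, 59) ≈ -1000.5)
Add(Mul(-434407, Pow(z, -1)), Mul(370881, Pow(Mul(Add(-74, 109), 294), -1))) = Add(Mul(-434407, Pow(Rational(-59027, 59), -1)), Mul(370881, Pow(Mul(Add(-74, 109), 294), -1))) = Add(Mul(-434407, Rational(-59, 59027)), Mul(370881, Pow(Mul(35, 294), -1))) = Add(Rational(25630013, 59027), Mul(370881, Pow(10290, -1))) = Add(Rational(25630013, 59027), Mul(370881, Rational(1, 10290))) = Add(Rational(25630013, 59027), Rational(2523, 70)) = Rational(1943026031, 4131890)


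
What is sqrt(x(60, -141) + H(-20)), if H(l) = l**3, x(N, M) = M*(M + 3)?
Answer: sqrt(11458) ≈ 107.04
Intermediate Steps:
x(N, M) = M*(3 + M)
sqrt(x(60, -141) + H(-20)) = sqrt(-141*(3 - 141) + (-20)**3) = sqrt(-141*(-138) - 8000) = sqrt(19458 - 8000) = sqrt(11458)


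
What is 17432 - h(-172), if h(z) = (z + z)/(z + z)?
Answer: 17431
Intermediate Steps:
h(z) = 1 (h(z) = (2*z)/((2*z)) = (2*z)*(1/(2*z)) = 1)
17432 - h(-172) = 17432 - 1*1 = 17432 - 1 = 17431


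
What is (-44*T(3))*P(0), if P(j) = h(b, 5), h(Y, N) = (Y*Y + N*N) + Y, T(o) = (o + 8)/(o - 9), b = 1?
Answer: 2178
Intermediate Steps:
T(o) = (8 + o)/(-9 + o)
h(Y, N) = Y + N² + Y² (h(Y, N) = (Y² + N²) + Y = (N² + Y²) + Y = Y + N² + Y²)
P(j) = 27 (P(j) = 1 + 5² + 1² = 1 + 25 + 1 = 27)
(-44*T(3))*P(0) = -44*(8 + 3)/(-9 + 3)*27 = -44*11/(-6)*27 = -(-22)*11/3*27 = -44*(-11/6)*27 = (242/3)*27 = 2178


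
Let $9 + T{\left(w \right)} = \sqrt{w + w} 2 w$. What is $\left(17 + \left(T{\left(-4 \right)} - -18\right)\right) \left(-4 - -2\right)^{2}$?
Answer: $104 - 64 i \sqrt{2} \approx 104.0 - 90.51 i$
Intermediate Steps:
$T{\left(w \right)} = -9 + 2 \sqrt{2} w^{\frac{3}{2}}$ ($T{\left(w \right)} = -9 + \sqrt{w + w} 2 w = -9 + \sqrt{2 w} 2 w = -9 + \sqrt{2} \sqrt{w} 2 w = -9 + 2 \sqrt{2} \sqrt{w} w = -9 + 2 \sqrt{2} w^{\frac{3}{2}}$)
$\left(17 + \left(T{\left(-4 \right)} - -18\right)\right) \left(-4 - -2\right)^{2} = \left(17 - \left(-9 - 2 \sqrt{2} \left(-4\right)^{\frac{3}{2}}\right)\right) \left(-4 - -2\right)^{2} = \left(17 + \left(\left(-9 + 2 \sqrt{2} \left(- 8 i\right)\right) + 18\right)\right) \left(-4 + \left(-2 + 4\right)\right)^{2} = \left(17 + \left(\left(-9 - 16 i \sqrt{2}\right) + 18\right)\right) \left(-4 + 2\right)^{2} = \left(17 + \left(9 - 16 i \sqrt{2}\right)\right) \left(-2\right)^{2} = \left(26 - 16 i \sqrt{2}\right) 4 = 104 - 64 i \sqrt{2}$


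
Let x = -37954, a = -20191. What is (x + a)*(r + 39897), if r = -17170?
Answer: -1321461415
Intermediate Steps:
(x + a)*(r + 39897) = (-37954 - 20191)*(-17170 + 39897) = -58145*22727 = -1321461415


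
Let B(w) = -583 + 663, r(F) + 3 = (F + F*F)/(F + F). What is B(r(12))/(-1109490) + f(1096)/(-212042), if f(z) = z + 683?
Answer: -199074607/23525847858 ≈ -0.0084620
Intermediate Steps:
f(z) = 683 + z
r(F) = -3 + (F + F**2)/(2*F) (r(F) = -3 + (F + F*F)/(F + F) = -3 + (F + F**2)/((2*F)) = -3 + (F + F**2)*(1/(2*F)) = -3 + (F + F**2)/(2*F))
B(w) = 80
B(r(12))/(-1109490) + f(1096)/(-212042) = 80/(-1109490) + (683 + 1096)/(-212042) = 80*(-1/1109490) + 1779*(-1/212042) = -8/110949 - 1779/212042 = -199074607/23525847858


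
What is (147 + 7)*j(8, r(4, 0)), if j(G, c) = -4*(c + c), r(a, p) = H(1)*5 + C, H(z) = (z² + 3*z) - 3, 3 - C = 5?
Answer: -3696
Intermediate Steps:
C = -2 (C = 3 - 1*5 = 3 - 5 = -2)
H(z) = -3 + z² + 3*z
r(a, p) = 3 (r(a, p) = (-3 + 1² + 3*1)*5 - 2 = (-3 + 1 + 3)*5 - 2 = 1*5 - 2 = 5 - 2 = 3)
j(G, c) = -8*c
(147 + 7)*j(8, r(4, 0)) = (147 + 7)*(-8*3) = 154*(-24) = -3696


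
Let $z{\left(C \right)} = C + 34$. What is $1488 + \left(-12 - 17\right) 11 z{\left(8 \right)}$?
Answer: $-11910$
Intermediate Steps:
$z{\left(C \right)} = 34 + C$
$1488 + \left(-12 - 17\right) 11 z{\left(8 \right)} = 1488 + \left(-12 - 17\right) 11 \left(34 + 8\right) = 1488 + \left(-29\right) 11 \cdot 42 = 1488 - 13398 = -11910$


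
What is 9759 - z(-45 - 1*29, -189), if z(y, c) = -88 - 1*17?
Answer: 9864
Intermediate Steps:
z(y, c) = -105 (z(y, c) = -88 - 17 = -105)
9759 - z(-45 - 1*29, -189) = 9759 - 1*(-105) = 9759 + 105 = 9864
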